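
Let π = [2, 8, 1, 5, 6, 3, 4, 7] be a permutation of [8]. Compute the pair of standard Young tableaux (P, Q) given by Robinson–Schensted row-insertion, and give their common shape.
P = [1, 3, 4, 7] / [2, 5, 6] / [8];  Q = [1, 2, 5, 8] / [3, 4, 7] / [6];  common shape = (4, 3, 1)

Row-insert the values π_1, π_2, … into P one at a time, bumping the leftmost entry strictly greater than the inserted value down to the next row. The recording tableau Q records, in position (i, j), the step at which that cell was added to P.
  Insert 2 (step 1): P = [2];  Q = [1]
  Insert 8 (step 2): P = [2, 8];  Q = [1, 2]
  Insert 1 (step 3): P = [1, 8] / [2];  Q = [1, 2] / [3]
  Insert 5 (step 4): P = [1, 5] / [2, 8];  Q = [1, 2] / [3, 4]
  Insert 6 (step 5): P = [1, 5, 6] / [2, 8];  Q = [1, 2, 5] / [3, 4]
  Insert 3 (step 6): P = [1, 3, 6] / [2, 5] / [8];  Q = [1, 2, 5] / [3, 4] / [6]
  Insert 4 (step 7): P = [1, 3, 4] / [2, 5, 6] / [8];  Q = [1, 2, 5] / [3, 4, 7] / [6]
  Insert 7 (step 8): P = [1, 3, 4, 7] / [2, 5, 6] / [8];  Q = [1, 2, 5, 8] / [3, 4, 7] / [6]
Final shape: (4, 3, 1).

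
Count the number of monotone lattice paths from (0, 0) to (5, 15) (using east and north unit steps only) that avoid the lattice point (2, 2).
Number of paths = 12144

Total paths from (0, 0) to (5, 15): C(20, 5) = 15504. Paths through (2, 2): (paths (0, 0) → (2, 2)) × (paths (2, 2) → (5, 15)) = C(4, 2) · C(16, 3) = 6 · 560 = 3360. Avoidance count = 15504 − 3360 = 12144.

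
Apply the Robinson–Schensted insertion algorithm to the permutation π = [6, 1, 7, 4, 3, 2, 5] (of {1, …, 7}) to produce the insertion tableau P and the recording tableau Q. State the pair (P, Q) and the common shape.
P = [1, 2, 5] / [3, 7] / [4] / [6];  Q = [1, 3, 7] / [2, 4] / [5] / [6];  common shape = (3, 2, 1, 1)

Row-insert the values π_1, π_2, … into P one at a time, bumping the leftmost entry strictly greater than the inserted value down to the next row. The recording tableau Q records, in position (i, j), the step at which that cell was added to P.
  Insert 6 (step 1): P = [6];  Q = [1]
  Insert 1 (step 2): P = [1] / [6];  Q = [1] / [2]
  Insert 7 (step 3): P = [1, 7] / [6];  Q = [1, 3] / [2]
  Insert 4 (step 4): P = [1, 4] / [6, 7];  Q = [1, 3] / [2, 4]
  Insert 3 (step 5): P = [1, 3] / [4, 7] / [6];  Q = [1, 3] / [2, 4] / [5]
  Insert 2 (step 6): P = [1, 2] / [3, 7] / [4] / [6];  Q = [1, 3] / [2, 4] / [5] / [6]
  Insert 5 (step 7): P = [1, 2, 5] / [3, 7] / [4] / [6];  Q = [1, 3, 7] / [2, 4] / [5] / [6]
Final shape: (3, 2, 1, 1).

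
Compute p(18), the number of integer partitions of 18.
p(18) = 385

Compute p(n) via the recurrence p(n, m) = p(n, m−1) + p(n−m, m), where p(n, m) counts partitions of n with all parts ≤ m and p(n) = p(n, n). The base cases are p(0, m) = 1 and p(n, 0) = 0 for n > 0. Filling the table yields p(18) = 385. (Euler's pentagonal recurrence is an alternative.)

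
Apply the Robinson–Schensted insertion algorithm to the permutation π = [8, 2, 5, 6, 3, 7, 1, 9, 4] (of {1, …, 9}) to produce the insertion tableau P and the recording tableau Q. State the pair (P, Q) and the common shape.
P = [1, 3, 4, 7, 9] / [2, 6] / [5] / [8];  Q = [1, 3, 4, 6, 8] / [2, 9] / [5] / [7];  common shape = (5, 2, 1, 1)

Row-insert the values π_1, π_2, … into P one at a time, bumping the leftmost entry strictly greater than the inserted value down to the next row. The recording tableau Q records, in position (i, j), the step at which that cell was added to P.
  Insert 8 (step 1): P = [8];  Q = [1]
  Insert 2 (step 2): P = [2] / [8];  Q = [1] / [2]
  Insert 5 (step 3): P = [2, 5] / [8];  Q = [1, 3] / [2]
  Insert 6 (step 4): P = [2, 5, 6] / [8];  Q = [1, 3, 4] / [2]
  Insert 3 (step 5): P = [2, 3, 6] / [5] / [8];  Q = [1, 3, 4] / [2] / [5]
  Insert 7 (step 6): P = [2, 3, 6, 7] / [5] / [8];  Q = [1, 3, 4, 6] / [2] / [5]
  Insert 1 (step 7): P = [1, 3, 6, 7] / [2] / [5] / [8];  Q = [1, 3, 4, 6] / [2] / [5] / [7]
  Insert 9 (step 8): P = [1, 3, 6, 7, 9] / [2] / [5] / [8];  Q = [1, 3, 4, 6, 8] / [2] / [5] / [7]
  Insert 4 (step 9): P = [1, 3, 4, 7, 9] / [2, 6] / [5] / [8];  Q = [1, 3, 4, 6, 8] / [2, 9] / [5] / [7]
Final shape: (5, 2, 1, 1).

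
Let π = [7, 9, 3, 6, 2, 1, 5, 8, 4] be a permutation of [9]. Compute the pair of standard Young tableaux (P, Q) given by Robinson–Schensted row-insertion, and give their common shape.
P = [1, 4, 8] / [2, 5] / [3, 6] / [7, 9];  Q = [1, 2, 8] / [3, 4] / [5, 7] / [6, 9];  common shape = (3, 2, 2, 2)

Row-insert the values π_1, π_2, … into P one at a time, bumping the leftmost entry strictly greater than the inserted value down to the next row. The recording tableau Q records, in position (i, j), the step at which that cell was added to P.
  Insert 7 (step 1): P = [7];  Q = [1]
  Insert 9 (step 2): P = [7, 9];  Q = [1, 2]
  Insert 3 (step 3): P = [3, 9] / [7];  Q = [1, 2] / [3]
  Insert 6 (step 4): P = [3, 6] / [7, 9];  Q = [1, 2] / [3, 4]
  Insert 2 (step 5): P = [2, 6] / [3, 9] / [7];  Q = [1, 2] / [3, 4] / [5]
  Insert 1 (step 6): P = [1, 6] / [2, 9] / [3] / [7];  Q = [1, 2] / [3, 4] / [5] / [6]
  Insert 5 (step 7): P = [1, 5] / [2, 6] / [3, 9] / [7];  Q = [1, 2] / [3, 4] / [5, 7] / [6]
  Insert 8 (step 8): P = [1, 5, 8] / [2, 6] / [3, 9] / [7];  Q = [1, 2, 8] / [3, 4] / [5, 7] / [6]
  Insert 4 (step 9): P = [1, 4, 8] / [2, 5] / [3, 6] / [7, 9];  Q = [1, 2, 8] / [3, 4] / [5, 7] / [6, 9]
Final shape: (3, 2, 2, 2).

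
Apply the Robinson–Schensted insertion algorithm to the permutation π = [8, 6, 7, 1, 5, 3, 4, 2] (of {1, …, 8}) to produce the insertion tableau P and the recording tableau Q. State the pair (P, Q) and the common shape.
P = [1, 2, 4] / [3, 7] / [5] / [6] / [8];  Q = [1, 3, 7] / [2, 5] / [4] / [6] / [8];  common shape = (3, 2, 1, 1, 1)

Row-insert the values π_1, π_2, … into P one at a time, bumping the leftmost entry strictly greater than the inserted value down to the next row. The recording tableau Q records, in position (i, j), the step at which that cell was added to P.
  Insert 8 (step 1): P = [8];  Q = [1]
  Insert 6 (step 2): P = [6] / [8];  Q = [1] / [2]
  Insert 7 (step 3): P = [6, 7] / [8];  Q = [1, 3] / [2]
  Insert 1 (step 4): P = [1, 7] / [6] / [8];  Q = [1, 3] / [2] / [4]
  Insert 5 (step 5): P = [1, 5] / [6, 7] / [8];  Q = [1, 3] / [2, 5] / [4]
  Insert 3 (step 6): P = [1, 3] / [5, 7] / [6] / [8];  Q = [1, 3] / [2, 5] / [4] / [6]
  Insert 4 (step 7): P = [1, 3, 4] / [5, 7] / [6] / [8];  Q = [1, 3, 7] / [2, 5] / [4] / [6]
  Insert 2 (step 8): P = [1, 2, 4] / [3, 7] / [5] / [6] / [8];  Q = [1, 3, 7] / [2, 5] / [4] / [6] / [8]
Final shape: (3, 2, 1, 1, 1).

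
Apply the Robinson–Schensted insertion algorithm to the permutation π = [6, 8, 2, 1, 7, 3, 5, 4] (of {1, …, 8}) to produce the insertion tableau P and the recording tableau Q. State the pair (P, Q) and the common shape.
P = [1, 3, 4] / [2, 5] / [6, 7] / [8];  Q = [1, 2, 7] / [3, 5] / [4, 6] / [8];  common shape = (3, 2, 2, 1)

Row-insert the values π_1, π_2, … into P one at a time, bumping the leftmost entry strictly greater than the inserted value down to the next row. The recording tableau Q records, in position (i, j), the step at which that cell was added to P.
  Insert 6 (step 1): P = [6];  Q = [1]
  Insert 8 (step 2): P = [6, 8];  Q = [1, 2]
  Insert 2 (step 3): P = [2, 8] / [6];  Q = [1, 2] / [3]
  Insert 1 (step 4): P = [1, 8] / [2] / [6];  Q = [1, 2] / [3] / [4]
  Insert 7 (step 5): P = [1, 7] / [2, 8] / [6];  Q = [1, 2] / [3, 5] / [4]
  Insert 3 (step 6): P = [1, 3] / [2, 7] / [6, 8];  Q = [1, 2] / [3, 5] / [4, 6]
  Insert 5 (step 7): P = [1, 3, 5] / [2, 7] / [6, 8];  Q = [1, 2, 7] / [3, 5] / [4, 6]
  Insert 4 (step 8): P = [1, 3, 4] / [2, 5] / [6, 7] / [8];  Q = [1, 2, 7] / [3, 5] / [4, 6] / [8]
Final shape: (3, 2, 2, 1).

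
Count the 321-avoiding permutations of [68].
C_68 = 86218923998960285726185640663701108500

These 321-avoiding permutations are counted by the Catalan number C_n = (1/(n + 1)) · C(2n, n). For n = 68: C_68 = (1/69) · C(136, 68) = 5949105755928259715106809205795376486500/69 = 86218923998960285726185640663701108500.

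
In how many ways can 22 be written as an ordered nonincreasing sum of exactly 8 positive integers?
p(22, 8 parts) = 116

Partitions of n into exactly k parts are in bijection with partitions of n − k into at most k parts (subtract 1 from each part). So p(22, exactly 8) = p(14, parts ≤ 8). Computing via the recurrence p(m, j) = p(m, j−1) + p(m−j, j) gives 116.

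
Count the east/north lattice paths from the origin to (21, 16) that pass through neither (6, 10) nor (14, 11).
Number of paths = 8968048782

Inclusion–exclusion. Total paths: C(37, 21) = 12875774670. Through P₁: C(16, 6)·C(21, 15) = 434546112. Through P₂: C(25, 14)·C(12, 7) = 3530260800. Since P₁ is strictly southwest of P₂, a monotone path through both must visit P₁ then P₂; paths through both = C(16, 6)·C(9, 8)·C(12, 7) = 57081024. Avoid both = 12875774670 − 434546112 − 3530260800 + 57081024 = 8968048782.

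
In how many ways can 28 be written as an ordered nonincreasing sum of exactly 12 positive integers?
p(28, 12 parts) = 224

Partitions of n into exactly k parts are in bijection with partitions of n − k into at most k parts (subtract 1 from each part). So p(28, exactly 12) = p(16, parts ≤ 12). Computing via the recurrence p(m, j) = p(m, j−1) + p(m−j, j) gives 224.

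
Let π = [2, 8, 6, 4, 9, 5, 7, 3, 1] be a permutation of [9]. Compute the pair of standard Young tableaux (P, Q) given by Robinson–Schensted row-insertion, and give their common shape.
P = [1, 3, 5, 7] / [2, 9] / [4] / [6] / [8];  Q = [1, 2, 5, 7] / [3, 6] / [4] / [8] / [9];  common shape = (4, 2, 1, 1, 1)

Row-insert the values π_1, π_2, … into P one at a time, bumping the leftmost entry strictly greater than the inserted value down to the next row. The recording tableau Q records, in position (i, j), the step at which that cell was added to P.
  Insert 2 (step 1): P = [2];  Q = [1]
  Insert 8 (step 2): P = [2, 8];  Q = [1, 2]
  Insert 6 (step 3): P = [2, 6] / [8];  Q = [1, 2] / [3]
  Insert 4 (step 4): P = [2, 4] / [6] / [8];  Q = [1, 2] / [3] / [4]
  Insert 9 (step 5): P = [2, 4, 9] / [6] / [8];  Q = [1, 2, 5] / [3] / [4]
  Insert 5 (step 6): P = [2, 4, 5] / [6, 9] / [8];  Q = [1, 2, 5] / [3, 6] / [4]
  Insert 7 (step 7): P = [2, 4, 5, 7] / [6, 9] / [8];  Q = [1, 2, 5, 7] / [3, 6] / [4]
  Insert 3 (step 8): P = [2, 3, 5, 7] / [4, 9] / [6] / [8];  Q = [1, 2, 5, 7] / [3, 6] / [4] / [8]
  Insert 1 (step 9): P = [1, 3, 5, 7] / [2, 9] / [4] / [6] / [8];  Q = [1, 2, 5, 7] / [3, 6] / [4] / [8] / [9]
Final shape: (4, 2, 1, 1, 1).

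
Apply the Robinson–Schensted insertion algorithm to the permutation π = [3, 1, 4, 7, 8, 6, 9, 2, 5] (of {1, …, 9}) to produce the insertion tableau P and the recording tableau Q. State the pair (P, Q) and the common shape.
P = [1, 2, 5, 8, 9] / [3, 4, 6] / [7];  Q = [1, 3, 4, 5, 7] / [2, 6, 9] / [8];  common shape = (5, 3, 1)

Row-insert the values π_1, π_2, … into P one at a time, bumping the leftmost entry strictly greater than the inserted value down to the next row. The recording tableau Q records, in position (i, j), the step at which that cell was added to P.
  Insert 3 (step 1): P = [3];  Q = [1]
  Insert 1 (step 2): P = [1] / [3];  Q = [1] / [2]
  Insert 4 (step 3): P = [1, 4] / [3];  Q = [1, 3] / [2]
  Insert 7 (step 4): P = [1, 4, 7] / [3];  Q = [1, 3, 4] / [2]
  Insert 8 (step 5): P = [1, 4, 7, 8] / [3];  Q = [1, 3, 4, 5] / [2]
  Insert 6 (step 6): P = [1, 4, 6, 8] / [3, 7];  Q = [1, 3, 4, 5] / [2, 6]
  Insert 9 (step 7): P = [1, 4, 6, 8, 9] / [3, 7];  Q = [1, 3, 4, 5, 7] / [2, 6]
  Insert 2 (step 8): P = [1, 2, 6, 8, 9] / [3, 4] / [7];  Q = [1, 3, 4, 5, 7] / [2, 6] / [8]
  Insert 5 (step 9): P = [1, 2, 5, 8, 9] / [3, 4, 6] / [7];  Q = [1, 3, 4, 5, 7] / [2, 6, 9] / [8]
Final shape: (5, 3, 1).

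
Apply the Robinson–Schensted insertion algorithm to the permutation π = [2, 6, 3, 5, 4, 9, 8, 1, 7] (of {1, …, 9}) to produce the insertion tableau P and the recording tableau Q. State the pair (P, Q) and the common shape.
P = [1, 3, 4, 7] / [2, 8] / [5, 9] / [6];  Q = [1, 2, 4, 6] / [3, 7] / [5, 9] / [8];  common shape = (4, 2, 2, 1)

Row-insert the values π_1, π_2, … into P one at a time, bumping the leftmost entry strictly greater than the inserted value down to the next row. The recording tableau Q records, in position (i, j), the step at which that cell was added to P.
  Insert 2 (step 1): P = [2];  Q = [1]
  Insert 6 (step 2): P = [2, 6];  Q = [1, 2]
  Insert 3 (step 3): P = [2, 3] / [6];  Q = [1, 2] / [3]
  Insert 5 (step 4): P = [2, 3, 5] / [6];  Q = [1, 2, 4] / [3]
  Insert 4 (step 5): P = [2, 3, 4] / [5] / [6];  Q = [1, 2, 4] / [3] / [5]
  Insert 9 (step 6): P = [2, 3, 4, 9] / [5] / [6];  Q = [1, 2, 4, 6] / [3] / [5]
  Insert 8 (step 7): P = [2, 3, 4, 8] / [5, 9] / [6];  Q = [1, 2, 4, 6] / [3, 7] / [5]
  Insert 1 (step 8): P = [1, 3, 4, 8] / [2, 9] / [5] / [6];  Q = [1, 2, 4, 6] / [3, 7] / [5] / [8]
  Insert 7 (step 9): P = [1, 3, 4, 7] / [2, 8] / [5, 9] / [6];  Q = [1, 2, 4, 6] / [3, 7] / [5, 9] / [8]
Final shape: (4, 2, 2, 1).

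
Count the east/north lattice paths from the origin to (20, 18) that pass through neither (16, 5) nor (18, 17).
Number of paths = 19922422317

Inclusion–exclusion. Total paths: C(38, 20) = 33578000610. Through P₁: C(21, 16)·C(17, 4) = 48430620. Through P₂: C(35, 18)·C(3, 2) = 13612702950. Since P₁ is strictly southwest of P₂, a monotone path through both must visit P₁ then P₂; paths through both = C(21, 16)·C(14, 2)·C(3, 2) = 5555277. Avoid both = 33578000610 − 48430620 − 13612702950 + 5555277 = 19922422317.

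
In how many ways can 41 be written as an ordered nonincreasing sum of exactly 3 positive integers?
p(41, 3 parts) = 140

Partitions of n into exactly k parts are in bijection with partitions of n − k into at most k parts (subtract 1 from each part). So p(41, exactly 3) = p(38, parts ≤ 3). Computing via the recurrence p(m, j) = p(m, j−1) + p(m−j, j) gives 140.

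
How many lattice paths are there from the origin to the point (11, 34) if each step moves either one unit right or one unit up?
Number of paths = 10150595910

A monotone lattice path from (0, 0) to (11, 34) consists of 11 east steps and 34 north steps in some order, so it is determined by which 11 of the 45 steps are east. The count is C(45, 11) = 10150595910.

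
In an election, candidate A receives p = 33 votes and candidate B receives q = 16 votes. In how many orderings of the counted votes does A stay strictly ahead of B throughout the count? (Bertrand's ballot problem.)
Strict-lead orderings = 1161588834303

Total orderings of the 49 votes with 33 for A: C(49, 33) = 3348108992991. By the Bertrand ballot formula (Cycle Lemma / reflection principle), the number of orderings in which A is strictly ahead of B throughout is (p − q)/(p + q) · C(p + q, p) = (33 − 16)/(33 + 16) · 3348108992991 = 1161588834303.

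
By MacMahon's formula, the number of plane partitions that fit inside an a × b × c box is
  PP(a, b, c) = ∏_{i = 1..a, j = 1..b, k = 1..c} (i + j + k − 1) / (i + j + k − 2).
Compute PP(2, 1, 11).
PP(2, 1, 11) = 78

Evaluate the triple product over i = 1..2, j = 1..1, k = 1..11. The factors are (2/1) · (3/2) · (4/3) · (5/4) · (6/5) · (7/6) · (8/7) · (9/8) · … (22 factors total). The numerators and denominators telescope so the product is an integer; carrying out the multiplication exactly gives PP(2, 1, 11) = 78.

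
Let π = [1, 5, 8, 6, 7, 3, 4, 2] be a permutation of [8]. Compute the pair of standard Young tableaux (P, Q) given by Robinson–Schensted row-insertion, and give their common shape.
P = [1, 2, 4, 7] / [3, 6] / [5] / [8];  Q = [1, 2, 3, 5] / [4, 7] / [6] / [8];  common shape = (4, 2, 1, 1)

Row-insert the values π_1, π_2, … into P one at a time, bumping the leftmost entry strictly greater than the inserted value down to the next row. The recording tableau Q records, in position (i, j), the step at which that cell was added to P.
  Insert 1 (step 1): P = [1];  Q = [1]
  Insert 5 (step 2): P = [1, 5];  Q = [1, 2]
  Insert 8 (step 3): P = [1, 5, 8];  Q = [1, 2, 3]
  Insert 6 (step 4): P = [1, 5, 6] / [8];  Q = [1, 2, 3] / [4]
  Insert 7 (step 5): P = [1, 5, 6, 7] / [8];  Q = [1, 2, 3, 5] / [4]
  Insert 3 (step 6): P = [1, 3, 6, 7] / [5] / [8];  Q = [1, 2, 3, 5] / [4] / [6]
  Insert 4 (step 7): P = [1, 3, 4, 7] / [5, 6] / [8];  Q = [1, 2, 3, 5] / [4, 7] / [6]
  Insert 2 (step 8): P = [1, 2, 4, 7] / [3, 6] / [5] / [8];  Q = [1, 2, 3, 5] / [4, 7] / [6] / [8]
Final shape: (4, 2, 1, 1).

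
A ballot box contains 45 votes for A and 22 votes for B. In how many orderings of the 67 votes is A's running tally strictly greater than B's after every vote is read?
Strict-lead orderings = 93115841412899760

Total orderings of the 67 votes with 45 for A: C(67, 45) = 271250494550621040. By the Bertrand ballot formula (Cycle Lemma / reflection principle), the number of orderings in which A is strictly ahead of B throughout is (p − q)/(p + q) · C(p + q, p) = (45 − 22)/(45 + 22) · 271250494550621040 = 93115841412899760.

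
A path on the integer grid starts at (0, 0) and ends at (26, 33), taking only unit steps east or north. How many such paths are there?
Number of paths = 39602161018878633

A monotone lattice path from (0, 0) to (26, 33) consists of 26 east steps and 33 north steps in some order, so it is determined by which 26 of the 59 steps are east. The count is C(59, 26) = 39602161018878633.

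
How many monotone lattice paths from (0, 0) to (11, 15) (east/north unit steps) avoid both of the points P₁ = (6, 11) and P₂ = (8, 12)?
Number of paths = 4389944

Inclusion–exclusion. Total paths: C(26, 11) = 7726160. Through P₁: C(17, 6)·C(9, 5) = 1559376. Through P₂: C(20, 8)·C(6, 3) = 2519400. Since P₁ is strictly southwest of P₂, a monotone path through both must visit P₁ then P₂; paths through both = C(17, 6)·C(3, 2)·C(6, 3) = 742560. Avoid both = 7726160 − 1559376 − 2519400 + 742560 = 4389944.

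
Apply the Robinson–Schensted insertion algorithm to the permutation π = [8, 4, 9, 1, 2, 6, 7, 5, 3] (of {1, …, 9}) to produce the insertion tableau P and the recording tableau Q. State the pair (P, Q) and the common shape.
P = [1, 2, 3, 7] / [4, 5] / [6, 9] / [8];  Q = [1, 3, 6, 7] / [2, 5] / [4, 8] / [9];  common shape = (4, 2, 2, 1)

Row-insert the values π_1, π_2, … into P one at a time, bumping the leftmost entry strictly greater than the inserted value down to the next row. The recording tableau Q records, in position (i, j), the step at which that cell was added to P.
  Insert 8 (step 1): P = [8];  Q = [1]
  Insert 4 (step 2): P = [4] / [8];  Q = [1] / [2]
  Insert 9 (step 3): P = [4, 9] / [8];  Q = [1, 3] / [2]
  Insert 1 (step 4): P = [1, 9] / [4] / [8];  Q = [1, 3] / [2] / [4]
  Insert 2 (step 5): P = [1, 2] / [4, 9] / [8];  Q = [1, 3] / [2, 5] / [4]
  Insert 6 (step 6): P = [1, 2, 6] / [4, 9] / [8];  Q = [1, 3, 6] / [2, 5] / [4]
  Insert 7 (step 7): P = [1, 2, 6, 7] / [4, 9] / [8];  Q = [1, 3, 6, 7] / [2, 5] / [4]
  Insert 5 (step 8): P = [1, 2, 5, 7] / [4, 6] / [8, 9];  Q = [1, 3, 6, 7] / [2, 5] / [4, 8]
  Insert 3 (step 9): P = [1, 2, 3, 7] / [4, 5] / [6, 9] / [8];  Q = [1, 3, 6, 7] / [2, 5] / [4, 8] / [9]
Final shape: (4, 2, 2, 1).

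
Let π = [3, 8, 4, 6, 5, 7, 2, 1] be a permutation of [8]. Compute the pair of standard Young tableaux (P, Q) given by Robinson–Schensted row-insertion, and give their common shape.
P = [1, 4, 5, 7] / [2] / [3] / [6] / [8];  Q = [1, 2, 4, 6] / [3] / [5] / [7] / [8];  common shape = (4, 1, 1, 1, 1)

Row-insert the values π_1, π_2, … into P one at a time, bumping the leftmost entry strictly greater than the inserted value down to the next row. The recording tableau Q records, in position (i, j), the step at which that cell was added to P.
  Insert 3 (step 1): P = [3];  Q = [1]
  Insert 8 (step 2): P = [3, 8];  Q = [1, 2]
  Insert 4 (step 3): P = [3, 4] / [8];  Q = [1, 2] / [3]
  Insert 6 (step 4): P = [3, 4, 6] / [8];  Q = [1, 2, 4] / [3]
  Insert 5 (step 5): P = [3, 4, 5] / [6] / [8];  Q = [1, 2, 4] / [3] / [5]
  Insert 7 (step 6): P = [3, 4, 5, 7] / [6] / [8];  Q = [1, 2, 4, 6] / [3] / [5]
  Insert 2 (step 7): P = [2, 4, 5, 7] / [3] / [6] / [8];  Q = [1, 2, 4, 6] / [3] / [5] / [7]
  Insert 1 (step 8): P = [1, 4, 5, 7] / [2] / [3] / [6] / [8];  Q = [1, 2, 4, 6] / [3] / [5] / [7] / [8]
Final shape: (4, 1, 1, 1, 1).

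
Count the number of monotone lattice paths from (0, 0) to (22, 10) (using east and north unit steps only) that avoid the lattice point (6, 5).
Number of paths = 55111002

Total paths from (0, 0) to (22, 10): C(32, 22) = 64512240. Paths through (6, 5): (paths (0, 0) → (6, 5)) × (paths (6, 5) → (22, 10)) = C(11, 6) · C(21, 16) = 462 · 20349 = 9401238. Avoidance count = 64512240 − 9401238 = 55111002.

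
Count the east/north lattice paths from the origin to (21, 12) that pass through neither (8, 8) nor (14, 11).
Number of paths = 297176160

Inclusion–exclusion. Total paths: C(33, 21) = 354817320. Through P₁: C(16, 8)·C(17, 13) = 30630600. Through P₂: C(25, 14)·C(8, 7) = 35659200. Since P₁ is strictly southwest of P₂, a monotone path through both must visit P₁ then P₂; paths through both = C(16, 8)·C(9, 6)·C(8, 7) = 8648640. Avoid both = 354817320 − 30630600 − 35659200 + 8648640 = 297176160.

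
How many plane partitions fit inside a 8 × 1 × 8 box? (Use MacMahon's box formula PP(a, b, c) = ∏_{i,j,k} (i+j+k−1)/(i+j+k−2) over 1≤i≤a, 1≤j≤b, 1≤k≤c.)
PP(8, 1, 8) = 12870

Evaluate the triple product over i = 1..8, j = 1..1, k = 1..8. The factors are (2/1) · (3/2) · (4/3) · (5/4) · (6/5) · (7/6) · (8/7) · (9/8) · … (64 factors total). The numerators and denominators telescope so the product is an integer; carrying out the multiplication exactly gives PP(8, 1, 8) = 12870.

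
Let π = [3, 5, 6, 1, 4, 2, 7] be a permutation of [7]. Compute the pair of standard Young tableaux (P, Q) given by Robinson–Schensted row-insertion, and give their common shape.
P = [1, 2, 6, 7] / [3, 4] / [5];  Q = [1, 2, 3, 7] / [4, 5] / [6];  common shape = (4, 2, 1)

Row-insert the values π_1, π_2, … into P one at a time, bumping the leftmost entry strictly greater than the inserted value down to the next row. The recording tableau Q records, in position (i, j), the step at which that cell was added to P.
  Insert 3 (step 1): P = [3];  Q = [1]
  Insert 5 (step 2): P = [3, 5];  Q = [1, 2]
  Insert 6 (step 3): P = [3, 5, 6];  Q = [1, 2, 3]
  Insert 1 (step 4): P = [1, 5, 6] / [3];  Q = [1, 2, 3] / [4]
  Insert 4 (step 5): P = [1, 4, 6] / [3, 5];  Q = [1, 2, 3] / [4, 5]
  Insert 2 (step 6): P = [1, 2, 6] / [3, 4] / [5];  Q = [1, 2, 3] / [4, 5] / [6]
  Insert 7 (step 7): P = [1, 2, 6, 7] / [3, 4] / [5];  Q = [1, 2, 3, 7] / [4, 5] / [6]
Final shape: (4, 2, 1).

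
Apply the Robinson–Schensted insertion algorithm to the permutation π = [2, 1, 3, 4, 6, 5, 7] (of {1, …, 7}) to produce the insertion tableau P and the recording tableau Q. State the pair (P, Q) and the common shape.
P = [1, 3, 4, 5, 7] / [2, 6];  Q = [1, 3, 4, 5, 7] / [2, 6];  common shape = (5, 2)

Row-insert the values π_1, π_2, … into P one at a time, bumping the leftmost entry strictly greater than the inserted value down to the next row. The recording tableau Q records, in position (i, j), the step at which that cell was added to P.
  Insert 2 (step 1): P = [2];  Q = [1]
  Insert 1 (step 2): P = [1] / [2];  Q = [1] / [2]
  Insert 3 (step 3): P = [1, 3] / [2];  Q = [1, 3] / [2]
  Insert 4 (step 4): P = [1, 3, 4] / [2];  Q = [1, 3, 4] / [2]
  Insert 6 (step 5): P = [1, 3, 4, 6] / [2];  Q = [1, 3, 4, 5] / [2]
  Insert 5 (step 6): P = [1, 3, 4, 5] / [2, 6];  Q = [1, 3, 4, 5] / [2, 6]
  Insert 7 (step 7): P = [1, 3, 4, 5, 7] / [2, 6];  Q = [1, 3, 4, 5, 7] / [2, 6]
Final shape: (5, 2).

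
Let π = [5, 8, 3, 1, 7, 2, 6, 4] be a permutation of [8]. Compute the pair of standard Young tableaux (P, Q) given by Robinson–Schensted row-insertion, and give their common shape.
P = [1, 2, 4] / [3, 6] / [5, 7] / [8];  Q = [1, 2, 7] / [3, 5] / [4, 6] / [8];  common shape = (3, 2, 2, 1)

Row-insert the values π_1, π_2, … into P one at a time, bumping the leftmost entry strictly greater than the inserted value down to the next row. The recording tableau Q records, in position (i, j), the step at which that cell was added to P.
  Insert 5 (step 1): P = [5];  Q = [1]
  Insert 8 (step 2): P = [5, 8];  Q = [1, 2]
  Insert 3 (step 3): P = [3, 8] / [5];  Q = [1, 2] / [3]
  Insert 1 (step 4): P = [1, 8] / [3] / [5];  Q = [1, 2] / [3] / [4]
  Insert 7 (step 5): P = [1, 7] / [3, 8] / [5];  Q = [1, 2] / [3, 5] / [4]
  Insert 2 (step 6): P = [1, 2] / [3, 7] / [5, 8];  Q = [1, 2] / [3, 5] / [4, 6]
  Insert 6 (step 7): P = [1, 2, 6] / [3, 7] / [5, 8];  Q = [1, 2, 7] / [3, 5] / [4, 6]
  Insert 4 (step 8): P = [1, 2, 4] / [3, 6] / [5, 7] / [8];  Q = [1, 2, 7] / [3, 5] / [4, 6] / [8]
Final shape: (3, 2, 2, 1).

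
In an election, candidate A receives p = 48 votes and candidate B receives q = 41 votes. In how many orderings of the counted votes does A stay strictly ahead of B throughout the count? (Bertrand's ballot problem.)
Strict-lead orderings = 3126537204395671682632170

Total orderings of the 89 votes with 48 for A: C(89, 48) = 39751687313030682822037590. By the Bertrand ballot formula (Cycle Lemma / reflection principle), the number of orderings in which A is strictly ahead of B throughout is (p − q)/(p + q) · C(p + q, p) = (48 − 41)/(48 + 41) · 39751687313030682822037590 = 3126537204395671682632170.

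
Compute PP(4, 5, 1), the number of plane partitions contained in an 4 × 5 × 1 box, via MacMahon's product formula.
PP(4, 5, 1) = 126

Evaluate the triple product over i = 1..4, j = 1..5, k = 1..1. The factors are (2/1) · (3/2) · (4/3) · (5/4) · (6/5) · (3/2) · (4/3) · (5/4) · … (20 factors total). The numerators and denominators telescope so the product is an integer; carrying out the multiplication exactly gives PP(4, 5, 1) = 126.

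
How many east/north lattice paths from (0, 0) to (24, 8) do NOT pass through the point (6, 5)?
Number of paths = 9903840

Total paths from (0, 0) to (24, 8): C(32, 24) = 10518300. Paths through (6, 5): (paths (0, 0) → (6, 5)) × (paths (6, 5) → (24, 8)) = C(11, 6) · C(21, 18) = 462 · 1330 = 614460. Avoidance count = 10518300 − 614460 = 9903840.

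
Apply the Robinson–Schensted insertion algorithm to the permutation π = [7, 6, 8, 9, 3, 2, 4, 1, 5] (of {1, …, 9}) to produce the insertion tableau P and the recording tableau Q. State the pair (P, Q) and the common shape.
P = [1, 4, 5] / [2, 8, 9] / [3] / [6] / [7];  Q = [1, 3, 4] / [2, 7, 9] / [5] / [6] / [8];  common shape = (3, 3, 1, 1, 1)

Row-insert the values π_1, π_2, … into P one at a time, bumping the leftmost entry strictly greater than the inserted value down to the next row. The recording tableau Q records, in position (i, j), the step at which that cell was added to P.
  Insert 7 (step 1): P = [7];  Q = [1]
  Insert 6 (step 2): P = [6] / [7];  Q = [1] / [2]
  Insert 8 (step 3): P = [6, 8] / [7];  Q = [1, 3] / [2]
  Insert 9 (step 4): P = [6, 8, 9] / [7];  Q = [1, 3, 4] / [2]
  Insert 3 (step 5): P = [3, 8, 9] / [6] / [7];  Q = [1, 3, 4] / [2] / [5]
  Insert 2 (step 6): P = [2, 8, 9] / [3] / [6] / [7];  Q = [1, 3, 4] / [2] / [5] / [6]
  Insert 4 (step 7): P = [2, 4, 9] / [3, 8] / [6] / [7];  Q = [1, 3, 4] / [2, 7] / [5] / [6]
  Insert 1 (step 8): P = [1, 4, 9] / [2, 8] / [3] / [6] / [7];  Q = [1, 3, 4] / [2, 7] / [5] / [6] / [8]
  Insert 5 (step 9): P = [1, 4, 5] / [2, 8, 9] / [3] / [6] / [7];  Q = [1, 3, 4] / [2, 7, 9] / [5] / [6] / [8]
Final shape: (3, 3, 1, 1, 1).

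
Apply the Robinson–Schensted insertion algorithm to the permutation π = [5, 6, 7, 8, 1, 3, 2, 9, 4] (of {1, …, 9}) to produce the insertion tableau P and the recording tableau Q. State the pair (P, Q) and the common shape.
P = [1, 2, 4, 8, 9] / [3, 6, 7] / [5];  Q = [1, 2, 3, 4, 8] / [5, 6, 9] / [7];  common shape = (5, 3, 1)

Row-insert the values π_1, π_2, … into P one at a time, bumping the leftmost entry strictly greater than the inserted value down to the next row. The recording tableau Q records, in position (i, j), the step at which that cell was added to P.
  Insert 5 (step 1): P = [5];  Q = [1]
  Insert 6 (step 2): P = [5, 6];  Q = [1, 2]
  Insert 7 (step 3): P = [5, 6, 7];  Q = [1, 2, 3]
  Insert 8 (step 4): P = [5, 6, 7, 8];  Q = [1, 2, 3, 4]
  Insert 1 (step 5): P = [1, 6, 7, 8] / [5];  Q = [1, 2, 3, 4] / [5]
  Insert 3 (step 6): P = [1, 3, 7, 8] / [5, 6];  Q = [1, 2, 3, 4] / [5, 6]
  Insert 2 (step 7): P = [1, 2, 7, 8] / [3, 6] / [5];  Q = [1, 2, 3, 4] / [5, 6] / [7]
  Insert 9 (step 8): P = [1, 2, 7, 8, 9] / [3, 6] / [5];  Q = [1, 2, 3, 4, 8] / [5, 6] / [7]
  Insert 4 (step 9): P = [1, 2, 4, 8, 9] / [3, 6, 7] / [5];  Q = [1, 2, 3, 4, 8] / [5, 6, 9] / [7]
Final shape: (5, 3, 1).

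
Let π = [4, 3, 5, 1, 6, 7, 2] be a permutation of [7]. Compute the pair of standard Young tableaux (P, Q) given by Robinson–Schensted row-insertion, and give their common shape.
P = [1, 2, 6, 7] / [3, 5] / [4];  Q = [1, 3, 5, 6] / [2, 7] / [4];  common shape = (4, 2, 1)

Row-insert the values π_1, π_2, … into P one at a time, bumping the leftmost entry strictly greater than the inserted value down to the next row. The recording tableau Q records, in position (i, j), the step at which that cell was added to P.
  Insert 4 (step 1): P = [4];  Q = [1]
  Insert 3 (step 2): P = [3] / [4];  Q = [1] / [2]
  Insert 5 (step 3): P = [3, 5] / [4];  Q = [1, 3] / [2]
  Insert 1 (step 4): P = [1, 5] / [3] / [4];  Q = [1, 3] / [2] / [4]
  Insert 6 (step 5): P = [1, 5, 6] / [3] / [4];  Q = [1, 3, 5] / [2] / [4]
  Insert 7 (step 6): P = [1, 5, 6, 7] / [3] / [4];  Q = [1, 3, 5, 6] / [2] / [4]
  Insert 2 (step 7): P = [1, 2, 6, 7] / [3, 5] / [4];  Q = [1, 3, 5, 6] / [2, 7] / [4]
Final shape: (4, 2, 1).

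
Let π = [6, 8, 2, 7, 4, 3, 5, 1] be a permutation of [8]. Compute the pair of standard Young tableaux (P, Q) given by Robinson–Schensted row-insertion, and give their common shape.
P = [1, 3, 5] / [2, 7] / [4] / [6] / [8];  Q = [1, 2, 7] / [3, 4] / [5] / [6] / [8];  common shape = (3, 2, 1, 1, 1)

Row-insert the values π_1, π_2, … into P one at a time, bumping the leftmost entry strictly greater than the inserted value down to the next row. The recording tableau Q records, in position (i, j), the step at which that cell was added to P.
  Insert 6 (step 1): P = [6];  Q = [1]
  Insert 8 (step 2): P = [6, 8];  Q = [1, 2]
  Insert 2 (step 3): P = [2, 8] / [6];  Q = [1, 2] / [3]
  Insert 7 (step 4): P = [2, 7] / [6, 8];  Q = [1, 2] / [3, 4]
  Insert 4 (step 5): P = [2, 4] / [6, 7] / [8];  Q = [1, 2] / [3, 4] / [5]
  Insert 3 (step 6): P = [2, 3] / [4, 7] / [6] / [8];  Q = [1, 2] / [3, 4] / [5] / [6]
  Insert 5 (step 7): P = [2, 3, 5] / [4, 7] / [6] / [8];  Q = [1, 2, 7] / [3, 4] / [5] / [6]
  Insert 1 (step 8): P = [1, 3, 5] / [2, 7] / [4] / [6] / [8];  Q = [1, 2, 7] / [3, 4] / [5] / [6] / [8]
Final shape: (3, 2, 1, 1, 1).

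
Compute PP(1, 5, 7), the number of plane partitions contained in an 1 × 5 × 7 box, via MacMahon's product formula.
PP(1, 5, 7) = 792

Evaluate the triple product over i = 1..1, j = 1..5, k = 1..7. The factors are (2/1) · (3/2) · (4/3) · (5/4) · (6/5) · (7/6) · (8/7) · (3/2) · … (35 factors total). The numerators and denominators telescope so the product is an integer; carrying out the multiplication exactly gives PP(1, 5, 7) = 792.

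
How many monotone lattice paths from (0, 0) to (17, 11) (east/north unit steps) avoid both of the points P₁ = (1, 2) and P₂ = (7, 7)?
Number of paths = 13297209

Inclusion–exclusion. Total paths: C(28, 17) = 21474180. Through P₁: C(3, 1)·C(25, 16) = 6128925. Through P₂: C(14, 7)·C(14, 10) = 3435432. Since P₁ is strictly southwest of P₂, a monotone path through both must visit P₁ then P₂; paths through both = C(3, 1)·C(11, 6)·C(14, 10) = 1387386. Avoid both = 21474180 − 6128925 − 3435432 + 1387386 = 13297209.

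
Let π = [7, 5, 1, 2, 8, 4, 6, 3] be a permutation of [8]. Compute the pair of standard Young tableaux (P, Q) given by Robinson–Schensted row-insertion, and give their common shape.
P = [1, 2, 3, 6] / [4, 8] / [5] / [7];  Q = [1, 4, 5, 7] / [2, 6] / [3] / [8];  common shape = (4, 2, 1, 1)

Row-insert the values π_1, π_2, … into P one at a time, bumping the leftmost entry strictly greater than the inserted value down to the next row. The recording tableau Q records, in position (i, j), the step at which that cell was added to P.
  Insert 7 (step 1): P = [7];  Q = [1]
  Insert 5 (step 2): P = [5] / [7];  Q = [1] / [2]
  Insert 1 (step 3): P = [1] / [5] / [7];  Q = [1] / [2] / [3]
  Insert 2 (step 4): P = [1, 2] / [5] / [7];  Q = [1, 4] / [2] / [3]
  Insert 8 (step 5): P = [1, 2, 8] / [5] / [7];  Q = [1, 4, 5] / [2] / [3]
  Insert 4 (step 6): P = [1, 2, 4] / [5, 8] / [7];  Q = [1, 4, 5] / [2, 6] / [3]
  Insert 6 (step 7): P = [1, 2, 4, 6] / [5, 8] / [7];  Q = [1, 4, 5, 7] / [2, 6] / [3]
  Insert 3 (step 8): P = [1, 2, 3, 6] / [4, 8] / [5] / [7];  Q = [1, 4, 5, 7] / [2, 6] / [3] / [8]
Final shape: (4, 2, 1, 1).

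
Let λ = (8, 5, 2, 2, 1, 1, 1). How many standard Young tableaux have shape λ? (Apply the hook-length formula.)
# SYT of shape (8, 5, 2, 2, 1, 1, 1) = 106419456

Hook-length formula: f^λ = n! / Π hook(c), product over all cells c of the Young diagram. For λ = (8, 5, 2, 2, 1, 1, 1), n = 20 boxes. Hook lengths by row (left-to-right, top-to-bottom): [14, 10, 7, 6, 5, 3, 2, 1]; [10, 6, 3, 2, 1]; [6, 2]; [5, 1]; [3]; [2]; [1]. Product of hooks = 22861440000. So f^λ = 20! / 22861440000 = 2432902008176640000 / 22861440000 = 106419456.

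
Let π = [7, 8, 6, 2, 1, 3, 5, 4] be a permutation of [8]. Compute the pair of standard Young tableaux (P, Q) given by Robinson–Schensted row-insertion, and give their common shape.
P = [1, 3, 4] / [2, 5] / [6, 8] / [7];  Q = [1, 2, 7] / [3, 6] / [4, 8] / [5];  common shape = (3, 2, 2, 1)

Row-insert the values π_1, π_2, … into P one at a time, bumping the leftmost entry strictly greater than the inserted value down to the next row. The recording tableau Q records, in position (i, j), the step at which that cell was added to P.
  Insert 7 (step 1): P = [7];  Q = [1]
  Insert 8 (step 2): P = [7, 8];  Q = [1, 2]
  Insert 6 (step 3): P = [6, 8] / [7];  Q = [1, 2] / [3]
  Insert 2 (step 4): P = [2, 8] / [6] / [7];  Q = [1, 2] / [3] / [4]
  Insert 1 (step 5): P = [1, 8] / [2] / [6] / [7];  Q = [1, 2] / [3] / [4] / [5]
  Insert 3 (step 6): P = [1, 3] / [2, 8] / [6] / [7];  Q = [1, 2] / [3, 6] / [4] / [5]
  Insert 5 (step 7): P = [1, 3, 5] / [2, 8] / [6] / [7];  Q = [1, 2, 7] / [3, 6] / [4] / [5]
  Insert 4 (step 8): P = [1, 3, 4] / [2, 5] / [6, 8] / [7];  Q = [1, 2, 7] / [3, 6] / [4, 8] / [5]
Final shape: (3, 2, 2, 1).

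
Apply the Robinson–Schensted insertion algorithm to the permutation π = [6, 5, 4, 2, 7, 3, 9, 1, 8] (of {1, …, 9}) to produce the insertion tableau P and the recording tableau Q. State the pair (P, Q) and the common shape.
P = [1, 3, 8] / [2, 7, 9] / [4] / [5] / [6];  Q = [1, 5, 7] / [2, 6, 9] / [3] / [4] / [8];  common shape = (3, 3, 1, 1, 1)

Row-insert the values π_1, π_2, … into P one at a time, bumping the leftmost entry strictly greater than the inserted value down to the next row. The recording tableau Q records, in position (i, j), the step at which that cell was added to P.
  Insert 6 (step 1): P = [6];  Q = [1]
  Insert 5 (step 2): P = [5] / [6];  Q = [1] / [2]
  Insert 4 (step 3): P = [4] / [5] / [6];  Q = [1] / [2] / [3]
  Insert 2 (step 4): P = [2] / [4] / [5] / [6];  Q = [1] / [2] / [3] / [4]
  Insert 7 (step 5): P = [2, 7] / [4] / [5] / [6];  Q = [1, 5] / [2] / [3] / [4]
  Insert 3 (step 6): P = [2, 3] / [4, 7] / [5] / [6];  Q = [1, 5] / [2, 6] / [3] / [4]
  Insert 9 (step 7): P = [2, 3, 9] / [4, 7] / [5] / [6];  Q = [1, 5, 7] / [2, 6] / [3] / [4]
  Insert 1 (step 8): P = [1, 3, 9] / [2, 7] / [4] / [5] / [6];  Q = [1, 5, 7] / [2, 6] / [3] / [4] / [8]
  Insert 8 (step 9): P = [1, 3, 8] / [2, 7, 9] / [4] / [5] / [6];  Q = [1, 5, 7] / [2, 6, 9] / [3] / [4] / [8]
Final shape: (3, 3, 1, 1, 1).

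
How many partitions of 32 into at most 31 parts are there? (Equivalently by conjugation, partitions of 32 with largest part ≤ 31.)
p(32, parts ≤ 31) = 8348

Use the recurrence p(n, m) = p(n, m−1) + p(n−m, m): either the largest part is < m (count p(n, m−1)) or the largest part is exactly m (remove one copy of m, count p(n−m, m)). With p(0, ·) = 1 this gives p(32, parts ≤ 31) = 8348. (By conjugating Young diagrams, this also counts partitions of 32 into at most 31 parts.)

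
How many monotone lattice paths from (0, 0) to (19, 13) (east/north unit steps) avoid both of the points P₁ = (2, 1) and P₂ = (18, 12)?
Number of paths = 96926715

Inclusion–exclusion. Total paths: C(32, 19) = 347373600. Through P₁: C(3, 2)·C(29, 17) = 155687805. Through P₂: C(30, 18)·C(2, 1) = 172986450. Since P₁ is strictly southwest of P₂, a monotone path through both must visit P₁ then P₂; paths through both = C(3, 2)·C(27, 16)·C(2, 1) = 78227370. Avoid both = 347373600 − 155687805 − 172986450 + 78227370 = 96926715.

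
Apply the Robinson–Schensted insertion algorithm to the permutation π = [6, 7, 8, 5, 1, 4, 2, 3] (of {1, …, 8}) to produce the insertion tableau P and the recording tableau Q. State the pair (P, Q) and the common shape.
P = [1, 2, 3] / [4, 7, 8] / [5] / [6];  Q = [1, 2, 3] / [4, 6, 8] / [5] / [7];  common shape = (3, 3, 1, 1)

Row-insert the values π_1, π_2, … into P one at a time, bumping the leftmost entry strictly greater than the inserted value down to the next row. The recording tableau Q records, in position (i, j), the step at which that cell was added to P.
  Insert 6 (step 1): P = [6];  Q = [1]
  Insert 7 (step 2): P = [6, 7];  Q = [1, 2]
  Insert 8 (step 3): P = [6, 7, 8];  Q = [1, 2, 3]
  Insert 5 (step 4): P = [5, 7, 8] / [6];  Q = [1, 2, 3] / [4]
  Insert 1 (step 5): P = [1, 7, 8] / [5] / [6];  Q = [1, 2, 3] / [4] / [5]
  Insert 4 (step 6): P = [1, 4, 8] / [5, 7] / [6];  Q = [1, 2, 3] / [4, 6] / [5]
  Insert 2 (step 7): P = [1, 2, 8] / [4, 7] / [5] / [6];  Q = [1, 2, 3] / [4, 6] / [5] / [7]
  Insert 3 (step 8): P = [1, 2, 3] / [4, 7, 8] / [5] / [6];  Q = [1, 2, 3] / [4, 6, 8] / [5] / [7]
Final shape: (3, 3, 1, 1).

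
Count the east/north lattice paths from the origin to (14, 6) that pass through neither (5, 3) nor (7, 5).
Number of paths = 22792

Inclusion–exclusion. Total paths: C(20, 14) = 38760. Through P₁: C(8, 5)·C(12, 9) = 12320. Through P₂: C(12, 7)·C(8, 7) = 6336. Since P₁ is strictly southwest of P₂, a monotone path through both must visit P₁ then P₂; paths through both = C(8, 5)·C(4, 2)·C(8, 7) = 2688. Avoid both = 38760 − 12320 − 6336 + 2688 = 22792.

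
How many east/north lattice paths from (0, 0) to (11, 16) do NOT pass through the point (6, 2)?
Number of paths = 12712311

Total paths from (0, 0) to (11, 16): C(27, 11) = 13037895. Paths through (6, 2): (paths (0, 0) → (6, 2)) × (paths (6, 2) → (11, 16)) = C(8, 6) · C(19, 5) = 28 · 11628 = 325584. Avoidance count = 13037895 − 325584 = 12712311.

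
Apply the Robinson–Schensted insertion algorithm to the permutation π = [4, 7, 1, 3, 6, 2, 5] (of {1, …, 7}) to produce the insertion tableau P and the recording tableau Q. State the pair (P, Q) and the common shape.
P = [1, 2, 5] / [3, 6] / [4, 7];  Q = [1, 2, 5] / [3, 4] / [6, 7];  common shape = (3, 2, 2)

Row-insert the values π_1, π_2, … into P one at a time, bumping the leftmost entry strictly greater than the inserted value down to the next row. The recording tableau Q records, in position (i, j), the step at which that cell was added to P.
  Insert 4 (step 1): P = [4];  Q = [1]
  Insert 7 (step 2): P = [4, 7];  Q = [1, 2]
  Insert 1 (step 3): P = [1, 7] / [4];  Q = [1, 2] / [3]
  Insert 3 (step 4): P = [1, 3] / [4, 7];  Q = [1, 2] / [3, 4]
  Insert 6 (step 5): P = [1, 3, 6] / [4, 7];  Q = [1, 2, 5] / [3, 4]
  Insert 2 (step 6): P = [1, 2, 6] / [3, 7] / [4];  Q = [1, 2, 5] / [3, 4] / [6]
  Insert 5 (step 7): P = [1, 2, 5] / [3, 6] / [4, 7];  Q = [1, 2, 5] / [3, 4] / [6, 7]
Final shape: (3, 2, 2).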